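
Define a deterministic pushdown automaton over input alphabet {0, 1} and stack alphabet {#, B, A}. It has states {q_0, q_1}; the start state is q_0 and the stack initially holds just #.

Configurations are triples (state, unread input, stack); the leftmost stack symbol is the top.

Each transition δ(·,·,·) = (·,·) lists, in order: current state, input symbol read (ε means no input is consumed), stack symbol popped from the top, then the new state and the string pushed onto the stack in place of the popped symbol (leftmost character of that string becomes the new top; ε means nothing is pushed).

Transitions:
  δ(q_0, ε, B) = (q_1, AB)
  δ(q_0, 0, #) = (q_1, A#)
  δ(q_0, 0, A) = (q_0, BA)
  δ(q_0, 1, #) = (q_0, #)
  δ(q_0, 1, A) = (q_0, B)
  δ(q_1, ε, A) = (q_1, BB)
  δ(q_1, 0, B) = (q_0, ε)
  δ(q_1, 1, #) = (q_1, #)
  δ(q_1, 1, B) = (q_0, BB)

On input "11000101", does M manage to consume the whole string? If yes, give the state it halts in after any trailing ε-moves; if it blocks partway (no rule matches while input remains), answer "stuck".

q_1

(q_0, 11000101, #)
  read 1, top #: go to q_0, push # → (q_0, 1000101, #)
  read 1, top #: go to q_0, push # → (q_0, 000101, #)
  read 0, top #: go to q_1, push A# → (q_1, 00101, A#)
  ε-move, top A: go to q_1, push BB → (q_1, 00101, BB#)
  read 0, top B: go to q_0, push ε → (q_0, 0101, B#)
  ε-move, top B: go to q_1, push AB → (q_1, 0101, AB#)
  ε-move, top A: go to q_1, push BB → (q_1, 0101, BBB#)
  read 0, top B: go to q_0, push ε → (q_0, 101, BB#)
  ε-move, top B: go to q_1, push AB → (q_1, 101, ABB#)
  ε-move, top A: go to q_1, push BB → (q_1, 101, BBBB#)
  read 1, top B: go to q_0, push BB → (q_0, 01, BBBBB#)
  ε-move, top B: go to q_1, push AB → (q_1, 01, ABBBBB#)
  ε-move, top A: go to q_1, push BB → (q_1, 01, BBBBBBB#)
  read 0, top B: go to q_0, push ε → (q_0, 1, BBBBBB#)
  ε-move, top B: go to q_1, push AB → (q_1, 1, ABBBBBB#)
  ε-move, top A: go to q_1, push BB → (q_1, 1, BBBBBBBB#)
  read 1, top B: go to q_0, push BB → (q_0, ε, BBBBBBBBB#)
  ε-move, top B: go to q_1, push AB → (q_1, ε, ABBBBBBBBB#)
  ε-move, top A: go to q_1, push BB → (q_1, ε, BBBBBBBBBBB#)
All input consumed; M is in state q_1.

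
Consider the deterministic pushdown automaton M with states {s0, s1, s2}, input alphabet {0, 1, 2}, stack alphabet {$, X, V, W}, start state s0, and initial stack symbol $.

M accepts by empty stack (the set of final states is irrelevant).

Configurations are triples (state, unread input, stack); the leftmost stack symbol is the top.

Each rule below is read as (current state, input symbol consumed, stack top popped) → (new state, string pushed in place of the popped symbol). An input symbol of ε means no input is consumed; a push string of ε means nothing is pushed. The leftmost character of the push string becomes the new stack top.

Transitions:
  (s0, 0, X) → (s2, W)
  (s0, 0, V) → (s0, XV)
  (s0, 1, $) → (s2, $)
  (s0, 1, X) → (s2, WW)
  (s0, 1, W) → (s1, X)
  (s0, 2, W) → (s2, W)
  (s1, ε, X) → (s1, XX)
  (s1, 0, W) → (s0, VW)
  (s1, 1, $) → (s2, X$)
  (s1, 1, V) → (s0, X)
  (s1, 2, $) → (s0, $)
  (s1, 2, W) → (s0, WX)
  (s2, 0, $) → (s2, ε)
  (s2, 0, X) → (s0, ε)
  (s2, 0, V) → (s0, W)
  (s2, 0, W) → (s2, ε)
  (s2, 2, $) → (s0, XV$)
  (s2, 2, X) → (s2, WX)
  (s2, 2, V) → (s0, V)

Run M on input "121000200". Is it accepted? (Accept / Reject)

(s0, 121000200, $)
  read 1, top $: go to s2, push $ → (s2, 21000200, $)
  read 2, top $: go to s0, push XV$ → (s0, 1000200, XV$)
  read 1, top X: go to s2, push WW → (s2, 000200, WWV$)
  read 0, top W: go to s2, push ε → (s2, 00200, WV$)
  read 0, top W: go to s2, push ε → (s2, 0200, V$)
  read 0, top V: go to s0, push W → (s0, 200, W$)
  read 2, top W: go to s2, push W → (s2, 00, W$)
  read 0, top W: go to s2, push ε → (s2, 0, $)
  read 0, top $: go to s2, push ε → (s2, ε, ε)
All input consumed and the stack is empty.

Accept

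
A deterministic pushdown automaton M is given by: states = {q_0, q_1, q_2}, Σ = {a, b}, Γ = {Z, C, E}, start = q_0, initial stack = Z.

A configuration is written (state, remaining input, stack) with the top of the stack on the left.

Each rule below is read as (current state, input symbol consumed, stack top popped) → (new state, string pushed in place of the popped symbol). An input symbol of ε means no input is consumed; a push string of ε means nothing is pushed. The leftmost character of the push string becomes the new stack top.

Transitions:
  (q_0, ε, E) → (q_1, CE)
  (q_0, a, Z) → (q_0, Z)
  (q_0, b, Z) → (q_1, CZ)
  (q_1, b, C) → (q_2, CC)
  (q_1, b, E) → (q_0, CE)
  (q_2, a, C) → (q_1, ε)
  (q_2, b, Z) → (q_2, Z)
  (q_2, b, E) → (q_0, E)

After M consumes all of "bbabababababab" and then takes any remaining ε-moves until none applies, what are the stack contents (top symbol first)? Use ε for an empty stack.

CCZ

(q_0, bbabababababab, Z) ⊢ (q_1, babababababab, CZ) ⊢ (q_2, abababababab, CCZ) ⊢ (q_1, bababababab, CZ) ⊢ (q_2, ababababab, CCZ) ⊢ (q_1, babababab, CZ) ⊢ (q_2, abababab, CCZ) ⊢ (q_1, bababab, CZ) ⊢ (q_2, ababab, CCZ) ⊢ (q_1, babab, CZ) ⊢ (q_2, abab, CCZ) ⊢ (q_1, bab, CZ) ⊢ (q_2, ab, CCZ) ⊢ (q_1, b, CZ) ⊢ (q_2, ε, CCZ)
All input consumed in state q_2 with stack CCZ.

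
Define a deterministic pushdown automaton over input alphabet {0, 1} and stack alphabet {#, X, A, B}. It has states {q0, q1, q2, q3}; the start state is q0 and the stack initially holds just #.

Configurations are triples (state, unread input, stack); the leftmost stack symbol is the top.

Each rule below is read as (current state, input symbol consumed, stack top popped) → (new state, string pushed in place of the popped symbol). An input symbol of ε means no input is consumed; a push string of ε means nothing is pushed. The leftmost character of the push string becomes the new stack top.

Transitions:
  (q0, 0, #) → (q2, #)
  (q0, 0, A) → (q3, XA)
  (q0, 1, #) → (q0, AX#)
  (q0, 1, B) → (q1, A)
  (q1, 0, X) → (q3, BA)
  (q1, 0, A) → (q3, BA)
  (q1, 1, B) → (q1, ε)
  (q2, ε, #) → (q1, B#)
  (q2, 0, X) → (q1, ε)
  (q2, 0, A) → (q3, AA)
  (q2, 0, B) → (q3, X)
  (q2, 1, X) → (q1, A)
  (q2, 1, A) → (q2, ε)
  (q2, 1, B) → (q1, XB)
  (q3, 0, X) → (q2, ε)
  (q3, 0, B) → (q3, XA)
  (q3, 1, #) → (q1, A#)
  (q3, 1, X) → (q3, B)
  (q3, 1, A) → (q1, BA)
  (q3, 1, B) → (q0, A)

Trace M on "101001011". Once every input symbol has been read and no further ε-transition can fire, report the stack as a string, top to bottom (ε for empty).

(q0, 101001011, #)
  read 1, top #: go to q0, push AX# → (q0, 01001011, AX#)
  read 0, top A: go to q3, push XA → (q3, 1001011, XAX#)
  read 1, top X: go to q3, push B → (q3, 001011, BAX#)
  read 0, top B: go to q3, push XA → (q3, 01011, XAAX#)
  read 0, top X: go to q2, push ε → (q2, 1011, AAX#)
  read 1, top A: go to q2, push ε → (q2, 011, AX#)
  read 0, top A: go to q3, push AA → (q3, 11, AAX#)
  read 1, top A: go to q1, push BA → (q1, 1, BAAX#)
  read 1, top B: go to q1, push ε → (q1, ε, AAX#)
All input consumed in state q1 with stack AAX#.

AAX#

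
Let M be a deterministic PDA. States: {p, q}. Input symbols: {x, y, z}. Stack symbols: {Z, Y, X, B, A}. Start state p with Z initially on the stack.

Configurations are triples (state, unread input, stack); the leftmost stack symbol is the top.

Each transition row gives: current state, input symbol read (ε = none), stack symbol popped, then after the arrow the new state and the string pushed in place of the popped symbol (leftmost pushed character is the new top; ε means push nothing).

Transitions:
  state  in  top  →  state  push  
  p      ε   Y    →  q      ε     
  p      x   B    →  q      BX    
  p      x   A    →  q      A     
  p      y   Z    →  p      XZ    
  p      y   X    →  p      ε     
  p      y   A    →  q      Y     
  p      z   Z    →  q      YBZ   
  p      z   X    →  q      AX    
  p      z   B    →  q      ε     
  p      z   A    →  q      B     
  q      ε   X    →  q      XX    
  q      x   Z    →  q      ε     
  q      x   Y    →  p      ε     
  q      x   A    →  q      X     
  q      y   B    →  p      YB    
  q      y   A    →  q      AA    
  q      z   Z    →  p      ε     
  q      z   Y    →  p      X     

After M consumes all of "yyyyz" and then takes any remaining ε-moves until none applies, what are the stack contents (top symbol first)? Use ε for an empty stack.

YBZ

(p, yyyyz, Z)
  read y, top Z: go to p, push XZ → (p, yyyz, XZ)
  read y, top X: go to p, push ε → (p, yyz, Z)
  read y, top Z: go to p, push XZ → (p, yz, XZ)
  read y, top X: go to p, push ε → (p, z, Z)
  read z, top Z: go to q, push YBZ → (q, ε, YBZ)
All input consumed in state q with stack YBZ.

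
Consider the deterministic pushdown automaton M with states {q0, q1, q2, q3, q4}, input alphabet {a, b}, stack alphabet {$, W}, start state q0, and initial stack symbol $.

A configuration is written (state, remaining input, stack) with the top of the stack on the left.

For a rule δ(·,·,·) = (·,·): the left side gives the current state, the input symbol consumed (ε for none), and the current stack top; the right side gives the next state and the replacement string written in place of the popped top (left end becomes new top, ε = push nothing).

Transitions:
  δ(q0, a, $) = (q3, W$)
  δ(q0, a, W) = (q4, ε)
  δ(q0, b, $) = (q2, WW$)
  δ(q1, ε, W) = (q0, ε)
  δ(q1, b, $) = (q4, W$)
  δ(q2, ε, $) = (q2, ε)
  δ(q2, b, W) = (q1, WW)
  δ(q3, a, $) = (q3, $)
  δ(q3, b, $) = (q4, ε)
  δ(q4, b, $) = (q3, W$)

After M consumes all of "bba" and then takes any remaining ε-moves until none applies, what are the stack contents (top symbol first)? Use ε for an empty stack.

W$

(q0, bba, $) ⊢ (q2, ba, WW$) ⊢ (q1, a, WWW$) ⊢ (q0, a, WW$) ⊢ (q4, ε, W$)
All input consumed in state q4 with stack W$.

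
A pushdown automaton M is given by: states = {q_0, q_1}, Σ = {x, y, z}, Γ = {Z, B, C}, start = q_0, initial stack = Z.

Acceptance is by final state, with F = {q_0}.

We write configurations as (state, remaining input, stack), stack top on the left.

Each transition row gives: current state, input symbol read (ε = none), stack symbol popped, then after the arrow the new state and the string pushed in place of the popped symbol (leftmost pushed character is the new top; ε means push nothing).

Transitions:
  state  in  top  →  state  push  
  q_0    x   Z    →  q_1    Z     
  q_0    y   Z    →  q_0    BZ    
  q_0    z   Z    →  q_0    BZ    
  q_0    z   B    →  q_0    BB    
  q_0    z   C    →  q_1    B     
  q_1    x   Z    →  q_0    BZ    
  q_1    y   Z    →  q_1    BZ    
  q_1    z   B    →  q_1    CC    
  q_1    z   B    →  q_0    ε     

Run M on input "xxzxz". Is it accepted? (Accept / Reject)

Reject

No computation consumes all input and reaches a final state.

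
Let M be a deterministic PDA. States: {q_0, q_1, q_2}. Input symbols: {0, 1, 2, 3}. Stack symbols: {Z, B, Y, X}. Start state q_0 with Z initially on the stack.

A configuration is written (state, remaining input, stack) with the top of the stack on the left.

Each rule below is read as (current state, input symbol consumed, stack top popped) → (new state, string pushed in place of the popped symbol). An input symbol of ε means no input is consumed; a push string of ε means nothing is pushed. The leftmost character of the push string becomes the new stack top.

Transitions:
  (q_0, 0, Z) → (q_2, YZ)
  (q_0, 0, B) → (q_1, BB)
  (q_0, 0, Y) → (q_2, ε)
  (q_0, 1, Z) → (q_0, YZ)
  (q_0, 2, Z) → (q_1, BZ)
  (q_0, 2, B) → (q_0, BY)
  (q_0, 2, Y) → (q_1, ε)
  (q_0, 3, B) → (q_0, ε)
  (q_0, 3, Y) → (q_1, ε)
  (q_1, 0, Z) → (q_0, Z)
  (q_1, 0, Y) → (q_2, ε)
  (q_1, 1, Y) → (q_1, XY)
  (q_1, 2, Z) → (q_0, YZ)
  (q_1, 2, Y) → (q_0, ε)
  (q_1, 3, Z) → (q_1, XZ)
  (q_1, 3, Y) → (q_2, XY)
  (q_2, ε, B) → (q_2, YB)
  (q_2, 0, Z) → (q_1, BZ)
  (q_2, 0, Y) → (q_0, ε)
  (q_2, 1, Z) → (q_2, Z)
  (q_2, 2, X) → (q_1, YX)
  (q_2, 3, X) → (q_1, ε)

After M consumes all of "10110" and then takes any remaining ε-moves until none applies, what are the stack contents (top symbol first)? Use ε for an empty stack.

(q_0, 10110, Z)
  read 1, top Z: go to q_0, push YZ → (q_0, 0110, YZ)
  read 0, top Y: go to q_2, push ε → (q_2, 110, Z)
  read 1, top Z: go to q_2, push Z → (q_2, 10, Z)
  read 1, top Z: go to q_2, push Z → (q_2, 0, Z)
  read 0, top Z: go to q_1, push BZ → (q_1, ε, BZ)
All input consumed in state q_1 with stack BZ.

BZ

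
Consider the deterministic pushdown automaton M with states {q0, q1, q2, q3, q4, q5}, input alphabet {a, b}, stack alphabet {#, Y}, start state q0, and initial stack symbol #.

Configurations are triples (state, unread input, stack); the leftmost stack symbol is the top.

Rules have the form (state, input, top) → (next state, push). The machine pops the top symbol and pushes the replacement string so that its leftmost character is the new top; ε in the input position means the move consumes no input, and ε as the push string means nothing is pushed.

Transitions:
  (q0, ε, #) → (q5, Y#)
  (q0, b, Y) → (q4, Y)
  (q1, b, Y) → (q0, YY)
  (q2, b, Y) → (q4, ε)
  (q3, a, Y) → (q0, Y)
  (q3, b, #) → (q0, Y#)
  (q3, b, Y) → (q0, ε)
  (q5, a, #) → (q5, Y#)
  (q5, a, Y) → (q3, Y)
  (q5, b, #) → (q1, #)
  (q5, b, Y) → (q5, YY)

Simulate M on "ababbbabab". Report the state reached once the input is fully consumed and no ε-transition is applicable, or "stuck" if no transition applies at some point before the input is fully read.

stuck

(q0, ababbbabab, #)
  ε-move, top #: go to q5, push Y# → (q5, ababbbabab, Y#)
  read a, top Y: go to q3, push Y → (q3, babbbabab, Y#)
  read b, top Y: go to q0, push ε → (q0, abbbabab, #)
  ε-move, top #: go to q5, push Y# → (q5, abbbabab, Y#)
  read a, top Y: go to q3, push Y → (q3, bbbabab, Y#)
  read b, top Y: go to q0, push ε → (q0, bbabab, #)
  ε-move, top #: go to q5, push Y# → (q5, bbabab, Y#)
  read b, top Y: go to q5, push YY → (q5, babab, YY#)
  read b, top Y: go to q5, push YY → (q5, abab, YYY#)
  read a, top Y: go to q3, push Y → (q3, bab, YYY#)
  read b, top Y: go to q0, push ε → (q0, ab, YY#)
No transition for (q0, a, top Y); M blocks with input ab remaining.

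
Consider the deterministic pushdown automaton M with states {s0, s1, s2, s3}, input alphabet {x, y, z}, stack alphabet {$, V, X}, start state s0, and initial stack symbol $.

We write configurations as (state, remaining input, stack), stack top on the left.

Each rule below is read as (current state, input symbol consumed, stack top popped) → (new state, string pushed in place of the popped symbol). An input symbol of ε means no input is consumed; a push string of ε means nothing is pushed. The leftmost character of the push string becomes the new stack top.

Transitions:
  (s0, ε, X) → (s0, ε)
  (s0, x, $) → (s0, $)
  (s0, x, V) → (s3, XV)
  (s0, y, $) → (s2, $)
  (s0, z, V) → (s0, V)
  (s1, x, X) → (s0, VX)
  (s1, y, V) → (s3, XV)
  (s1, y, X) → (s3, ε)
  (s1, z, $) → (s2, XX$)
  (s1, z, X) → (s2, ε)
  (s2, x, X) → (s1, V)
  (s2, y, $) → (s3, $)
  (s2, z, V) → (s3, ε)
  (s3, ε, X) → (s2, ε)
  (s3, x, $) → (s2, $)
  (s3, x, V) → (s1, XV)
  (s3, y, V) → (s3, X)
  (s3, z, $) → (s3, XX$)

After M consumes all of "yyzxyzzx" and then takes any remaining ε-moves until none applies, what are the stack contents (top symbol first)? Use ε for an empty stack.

V$

(s0, yyzxyzzx, $)
  read y, top $: go to s2, push $ → (s2, yzxyzzx, $)
  read y, top $: go to s3, push $ → (s3, zxyzzx, $)
  read z, top $: go to s3, push XX$ → (s3, xyzzx, XX$)
  ε-move, top X: go to s2, push ε → (s2, xyzzx, X$)
  read x, top X: go to s1, push V → (s1, yzzx, V$)
  read y, top V: go to s3, push XV → (s3, zzx, XV$)
  ε-move, top X: go to s2, push ε → (s2, zzx, V$)
  read z, top V: go to s3, push ε → (s3, zx, $)
  read z, top $: go to s3, push XX$ → (s3, x, XX$)
  ε-move, top X: go to s2, push ε → (s2, x, X$)
  read x, top X: go to s1, push V → (s1, ε, V$)
All input consumed in state s1 with stack V$.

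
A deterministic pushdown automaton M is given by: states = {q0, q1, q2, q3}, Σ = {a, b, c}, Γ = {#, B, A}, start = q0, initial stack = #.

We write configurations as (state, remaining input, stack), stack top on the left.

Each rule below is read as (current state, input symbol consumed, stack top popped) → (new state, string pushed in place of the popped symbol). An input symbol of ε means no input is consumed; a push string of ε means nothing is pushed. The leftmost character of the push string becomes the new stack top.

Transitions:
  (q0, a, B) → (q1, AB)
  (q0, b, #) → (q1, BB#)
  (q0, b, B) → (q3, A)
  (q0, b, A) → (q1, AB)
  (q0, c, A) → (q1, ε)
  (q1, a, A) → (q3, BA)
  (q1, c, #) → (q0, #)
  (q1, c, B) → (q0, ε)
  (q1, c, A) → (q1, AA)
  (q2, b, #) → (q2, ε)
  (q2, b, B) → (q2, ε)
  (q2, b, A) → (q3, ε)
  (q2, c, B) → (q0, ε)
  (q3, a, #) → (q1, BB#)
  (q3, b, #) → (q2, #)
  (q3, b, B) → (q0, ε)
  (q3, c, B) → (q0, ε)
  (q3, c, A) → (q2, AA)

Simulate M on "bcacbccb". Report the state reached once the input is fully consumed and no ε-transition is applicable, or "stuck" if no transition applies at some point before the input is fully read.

stuck

(q0, bcacbccb, #)
  read b, top #: go to q1, push BB# → (q1, cacbccb, BB#)
  read c, top B: go to q0, push ε → (q0, acbccb, B#)
  read a, top B: go to q1, push AB → (q1, cbccb, AB#)
  read c, top A: go to q1, push AA → (q1, bccb, AAB#)
No transition for (q1, b, top A); M blocks with input bccb remaining.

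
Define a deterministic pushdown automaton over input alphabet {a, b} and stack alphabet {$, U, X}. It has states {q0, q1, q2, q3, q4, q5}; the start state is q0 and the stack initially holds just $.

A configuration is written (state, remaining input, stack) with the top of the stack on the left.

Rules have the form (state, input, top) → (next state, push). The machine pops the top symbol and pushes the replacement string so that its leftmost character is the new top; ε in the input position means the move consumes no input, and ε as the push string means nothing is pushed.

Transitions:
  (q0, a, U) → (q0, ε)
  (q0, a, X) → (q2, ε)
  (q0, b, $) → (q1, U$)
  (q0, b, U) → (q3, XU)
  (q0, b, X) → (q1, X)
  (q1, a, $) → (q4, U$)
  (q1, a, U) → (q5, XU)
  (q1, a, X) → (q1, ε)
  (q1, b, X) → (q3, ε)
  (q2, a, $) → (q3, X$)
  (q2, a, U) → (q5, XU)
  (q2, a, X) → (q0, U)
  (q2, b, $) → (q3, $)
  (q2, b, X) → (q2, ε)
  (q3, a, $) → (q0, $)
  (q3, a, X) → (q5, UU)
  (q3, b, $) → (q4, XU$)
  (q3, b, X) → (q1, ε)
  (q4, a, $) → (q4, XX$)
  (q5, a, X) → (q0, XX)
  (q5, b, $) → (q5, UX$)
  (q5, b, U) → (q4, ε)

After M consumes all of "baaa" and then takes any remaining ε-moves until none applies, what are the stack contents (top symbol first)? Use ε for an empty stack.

XU$

(q0, baaa, $)
  read b, top $: go to q1, push U$ → (q1, aaa, U$)
  read a, top U: go to q5, push XU → (q5, aa, XU$)
  read a, top X: go to q0, push XX → (q0, a, XXU$)
  read a, top X: go to q2, push ε → (q2, ε, XU$)
All input consumed in state q2 with stack XU$.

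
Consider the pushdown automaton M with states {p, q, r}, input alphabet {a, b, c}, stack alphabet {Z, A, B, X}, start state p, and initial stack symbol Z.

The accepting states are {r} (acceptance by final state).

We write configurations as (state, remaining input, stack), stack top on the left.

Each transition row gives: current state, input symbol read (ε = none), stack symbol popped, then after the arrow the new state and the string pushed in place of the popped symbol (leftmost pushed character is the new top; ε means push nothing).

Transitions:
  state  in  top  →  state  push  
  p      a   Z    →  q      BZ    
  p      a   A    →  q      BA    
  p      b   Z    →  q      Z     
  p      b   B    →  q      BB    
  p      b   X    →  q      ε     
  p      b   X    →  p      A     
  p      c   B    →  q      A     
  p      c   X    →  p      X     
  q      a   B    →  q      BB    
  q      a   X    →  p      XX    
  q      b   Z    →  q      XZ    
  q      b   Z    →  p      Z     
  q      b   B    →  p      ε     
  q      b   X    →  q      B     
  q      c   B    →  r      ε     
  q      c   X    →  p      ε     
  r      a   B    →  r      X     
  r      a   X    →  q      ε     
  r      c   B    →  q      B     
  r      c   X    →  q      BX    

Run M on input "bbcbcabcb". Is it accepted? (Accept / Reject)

No computation consumes all input and reaches a final state.

Reject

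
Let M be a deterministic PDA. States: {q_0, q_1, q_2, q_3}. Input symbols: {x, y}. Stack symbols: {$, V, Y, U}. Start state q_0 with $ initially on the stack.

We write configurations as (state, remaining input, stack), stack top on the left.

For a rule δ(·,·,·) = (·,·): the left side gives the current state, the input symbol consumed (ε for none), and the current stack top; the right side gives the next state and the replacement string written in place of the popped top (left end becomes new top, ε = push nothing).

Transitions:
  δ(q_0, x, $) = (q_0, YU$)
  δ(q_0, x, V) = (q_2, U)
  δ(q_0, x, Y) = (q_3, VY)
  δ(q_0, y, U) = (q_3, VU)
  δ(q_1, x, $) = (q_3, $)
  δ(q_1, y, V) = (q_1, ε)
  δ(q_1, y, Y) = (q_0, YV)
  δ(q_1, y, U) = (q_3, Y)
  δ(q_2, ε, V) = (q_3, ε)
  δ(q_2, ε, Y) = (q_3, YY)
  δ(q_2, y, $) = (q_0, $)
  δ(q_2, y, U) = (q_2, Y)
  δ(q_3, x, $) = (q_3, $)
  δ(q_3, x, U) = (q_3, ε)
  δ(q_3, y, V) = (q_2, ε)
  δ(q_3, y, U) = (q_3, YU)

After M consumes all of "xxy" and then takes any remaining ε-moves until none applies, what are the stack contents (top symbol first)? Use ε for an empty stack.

(q_0, xxy, $) ⊢ (q_0, xy, YU$) ⊢ (q_3, y, VYU$) ⊢ (q_2, ε, YU$) ⊢ (q_3, ε, YYU$)
All input consumed in state q_3 with stack YYU$.

YYU$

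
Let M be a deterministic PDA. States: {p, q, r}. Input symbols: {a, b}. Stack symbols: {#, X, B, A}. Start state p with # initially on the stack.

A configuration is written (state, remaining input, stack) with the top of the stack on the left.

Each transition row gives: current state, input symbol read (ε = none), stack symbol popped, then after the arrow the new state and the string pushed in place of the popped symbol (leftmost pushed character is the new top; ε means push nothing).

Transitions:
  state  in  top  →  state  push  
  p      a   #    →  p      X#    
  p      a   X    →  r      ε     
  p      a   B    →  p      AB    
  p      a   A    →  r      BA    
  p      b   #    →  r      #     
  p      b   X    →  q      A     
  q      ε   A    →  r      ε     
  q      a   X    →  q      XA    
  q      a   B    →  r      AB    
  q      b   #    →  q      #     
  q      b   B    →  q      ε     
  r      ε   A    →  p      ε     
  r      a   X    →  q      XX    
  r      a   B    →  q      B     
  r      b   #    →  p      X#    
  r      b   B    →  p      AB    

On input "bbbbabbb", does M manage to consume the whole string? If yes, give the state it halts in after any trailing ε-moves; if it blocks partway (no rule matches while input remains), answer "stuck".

(p, bbbbabbb, #) ⊢ (r, bbbabbb, #) ⊢ (p, bbabbb, X#) ⊢ (q, babbb, A#) ⊢ (r, babbb, #) ⊢ (p, abbb, X#) ⊢ (r, bbb, #) ⊢ (p, bb, X#) ⊢ (q, b, A#) ⊢ (r, b, #) ⊢ (p, ε, X#)
All input consumed; M is in state p.

p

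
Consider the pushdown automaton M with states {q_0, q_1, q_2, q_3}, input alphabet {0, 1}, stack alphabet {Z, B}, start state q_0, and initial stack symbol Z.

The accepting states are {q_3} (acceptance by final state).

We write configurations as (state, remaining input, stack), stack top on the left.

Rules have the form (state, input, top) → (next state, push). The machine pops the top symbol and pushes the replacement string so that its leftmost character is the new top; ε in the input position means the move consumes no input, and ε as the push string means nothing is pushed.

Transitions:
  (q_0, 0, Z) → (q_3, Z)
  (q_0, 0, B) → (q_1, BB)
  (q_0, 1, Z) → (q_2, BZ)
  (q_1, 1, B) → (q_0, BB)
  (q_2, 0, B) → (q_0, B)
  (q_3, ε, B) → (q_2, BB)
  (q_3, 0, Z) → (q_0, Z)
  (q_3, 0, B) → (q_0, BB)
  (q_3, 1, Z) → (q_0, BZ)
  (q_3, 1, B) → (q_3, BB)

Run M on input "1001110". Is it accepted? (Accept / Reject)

No computation consumes all input and reaches a final state.

Reject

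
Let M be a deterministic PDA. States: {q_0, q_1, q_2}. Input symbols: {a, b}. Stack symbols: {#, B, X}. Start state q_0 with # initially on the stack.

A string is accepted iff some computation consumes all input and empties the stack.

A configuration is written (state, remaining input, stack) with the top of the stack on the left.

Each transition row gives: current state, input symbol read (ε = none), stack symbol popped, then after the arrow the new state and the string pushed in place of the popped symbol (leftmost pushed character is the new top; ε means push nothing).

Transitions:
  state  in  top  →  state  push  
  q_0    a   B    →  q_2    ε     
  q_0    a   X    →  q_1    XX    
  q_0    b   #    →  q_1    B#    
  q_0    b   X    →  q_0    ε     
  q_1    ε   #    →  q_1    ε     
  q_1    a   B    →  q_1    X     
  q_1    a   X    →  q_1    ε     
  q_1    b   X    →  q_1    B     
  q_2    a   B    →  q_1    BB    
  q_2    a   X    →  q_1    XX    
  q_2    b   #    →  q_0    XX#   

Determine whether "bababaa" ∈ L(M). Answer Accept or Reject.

Accept

(q_0, bababaa, #)
  read b, top #: go to q_1, push B# → (q_1, ababaa, B#)
  read a, top B: go to q_1, push X → (q_1, babaa, X#)
  read b, top X: go to q_1, push B → (q_1, abaa, B#)
  read a, top B: go to q_1, push X → (q_1, baa, X#)
  read b, top X: go to q_1, push B → (q_1, aa, B#)
  read a, top B: go to q_1, push X → (q_1, a, X#)
  read a, top X: go to q_1, push ε → (q_1, ε, #)
  ε-move, top #: go to q_1, push ε → (q_1, ε, ε)
All input consumed and the stack is empty.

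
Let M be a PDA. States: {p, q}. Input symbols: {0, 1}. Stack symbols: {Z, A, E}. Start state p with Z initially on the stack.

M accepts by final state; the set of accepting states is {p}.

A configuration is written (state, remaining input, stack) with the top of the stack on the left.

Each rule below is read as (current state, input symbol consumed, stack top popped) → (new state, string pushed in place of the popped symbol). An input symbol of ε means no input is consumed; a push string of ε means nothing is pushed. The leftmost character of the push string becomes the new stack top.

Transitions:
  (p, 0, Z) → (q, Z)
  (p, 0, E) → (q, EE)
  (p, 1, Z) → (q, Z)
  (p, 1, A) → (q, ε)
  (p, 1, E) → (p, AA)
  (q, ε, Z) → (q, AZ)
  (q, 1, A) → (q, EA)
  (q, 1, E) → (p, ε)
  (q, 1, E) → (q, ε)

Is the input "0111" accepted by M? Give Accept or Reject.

Reject

No computation consumes all input and reaches a final state.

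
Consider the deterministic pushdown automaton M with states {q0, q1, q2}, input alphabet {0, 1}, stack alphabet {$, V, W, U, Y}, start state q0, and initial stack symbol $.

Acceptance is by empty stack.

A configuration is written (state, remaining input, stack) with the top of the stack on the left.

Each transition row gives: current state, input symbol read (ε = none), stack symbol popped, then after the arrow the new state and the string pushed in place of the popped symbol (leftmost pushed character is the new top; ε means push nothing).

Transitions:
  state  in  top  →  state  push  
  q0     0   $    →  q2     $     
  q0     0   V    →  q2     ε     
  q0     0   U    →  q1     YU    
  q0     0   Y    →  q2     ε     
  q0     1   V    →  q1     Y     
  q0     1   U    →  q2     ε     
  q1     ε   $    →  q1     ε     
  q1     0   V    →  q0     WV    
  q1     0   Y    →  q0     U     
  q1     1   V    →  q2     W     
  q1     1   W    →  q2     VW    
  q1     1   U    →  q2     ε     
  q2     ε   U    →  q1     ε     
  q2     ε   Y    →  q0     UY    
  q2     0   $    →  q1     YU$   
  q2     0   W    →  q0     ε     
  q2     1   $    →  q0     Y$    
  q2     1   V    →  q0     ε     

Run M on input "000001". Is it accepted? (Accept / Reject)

Reject

(q0, 000001, $) ⊢ (q2, 00001, $) ⊢ (q1, 0001, YU$) ⊢ (q0, 001, UU$) ⊢ (q1, 01, YUU$) ⊢ (q0, 1, UUU$) ⊢ (q2, ε, UU$) ⊢ (q1, ε, U$)
All input consumed; stack is U$, not empty, and no further ε-move applies.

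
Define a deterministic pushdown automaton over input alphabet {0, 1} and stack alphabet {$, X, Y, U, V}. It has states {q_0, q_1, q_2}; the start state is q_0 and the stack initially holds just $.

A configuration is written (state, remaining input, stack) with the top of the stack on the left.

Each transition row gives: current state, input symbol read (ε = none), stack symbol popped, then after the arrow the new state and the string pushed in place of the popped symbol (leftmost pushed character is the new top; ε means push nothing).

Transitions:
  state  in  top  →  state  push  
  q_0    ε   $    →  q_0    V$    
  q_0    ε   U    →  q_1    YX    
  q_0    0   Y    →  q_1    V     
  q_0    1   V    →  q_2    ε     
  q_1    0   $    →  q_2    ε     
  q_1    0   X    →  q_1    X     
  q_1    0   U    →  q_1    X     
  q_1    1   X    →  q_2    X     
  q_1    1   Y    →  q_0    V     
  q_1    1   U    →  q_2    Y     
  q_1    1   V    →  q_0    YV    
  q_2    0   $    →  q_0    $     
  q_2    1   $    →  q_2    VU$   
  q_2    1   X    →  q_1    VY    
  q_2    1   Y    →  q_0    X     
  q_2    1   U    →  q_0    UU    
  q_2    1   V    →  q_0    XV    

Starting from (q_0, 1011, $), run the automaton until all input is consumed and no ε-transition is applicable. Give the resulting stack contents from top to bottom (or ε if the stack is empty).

VU$

(q_0, 1011, $) ⊢ (q_0, 1011, V$) ⊢ (q_2, 011, $) ⊢ (q_0, 11, $) ⊢ (q_0, 11, V$) ⊢ (q_2, 1, $) ⊢ (q_2, ε, VU$)
All input consumed in state q_2 with stack VU$.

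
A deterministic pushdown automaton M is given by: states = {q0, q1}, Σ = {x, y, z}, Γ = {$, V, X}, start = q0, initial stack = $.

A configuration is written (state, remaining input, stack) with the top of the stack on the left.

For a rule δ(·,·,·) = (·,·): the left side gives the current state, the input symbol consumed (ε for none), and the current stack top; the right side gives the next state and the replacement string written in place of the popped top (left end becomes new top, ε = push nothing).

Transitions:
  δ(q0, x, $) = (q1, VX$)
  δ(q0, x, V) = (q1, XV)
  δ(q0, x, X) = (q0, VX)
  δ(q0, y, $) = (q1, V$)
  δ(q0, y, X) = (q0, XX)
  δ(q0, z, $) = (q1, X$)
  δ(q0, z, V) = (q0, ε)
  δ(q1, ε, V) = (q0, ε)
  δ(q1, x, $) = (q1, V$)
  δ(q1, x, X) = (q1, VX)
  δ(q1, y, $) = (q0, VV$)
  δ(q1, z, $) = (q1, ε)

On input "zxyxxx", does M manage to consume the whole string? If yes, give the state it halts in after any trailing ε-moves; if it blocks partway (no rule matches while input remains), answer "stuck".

(q0, zxyxxx, $)
  read z, top $: go to q1, push X$ → (q1, xyxxx, X$)
  read x, top X: go to q1, push VX → (q1, yxxx, VX$)
  ε-move, top V: go to q0, push ε → (q0, yxxx, X$)
  read y, top X: go to q0, push XX → (q0, xxx, XX$)
  read x, top X: go to q0, push VX → (q0, xx, VXX$)
  read x, top V: go to q1, push XV → (q1, x, XVXX$)
  read x, top X: go to q1, push VX → (q1, ε, VXVXX$)
  ε-move, top V: go to q0, push ε → (q0, ε, XVXX$)
All input consumed; M is in state q0.

q0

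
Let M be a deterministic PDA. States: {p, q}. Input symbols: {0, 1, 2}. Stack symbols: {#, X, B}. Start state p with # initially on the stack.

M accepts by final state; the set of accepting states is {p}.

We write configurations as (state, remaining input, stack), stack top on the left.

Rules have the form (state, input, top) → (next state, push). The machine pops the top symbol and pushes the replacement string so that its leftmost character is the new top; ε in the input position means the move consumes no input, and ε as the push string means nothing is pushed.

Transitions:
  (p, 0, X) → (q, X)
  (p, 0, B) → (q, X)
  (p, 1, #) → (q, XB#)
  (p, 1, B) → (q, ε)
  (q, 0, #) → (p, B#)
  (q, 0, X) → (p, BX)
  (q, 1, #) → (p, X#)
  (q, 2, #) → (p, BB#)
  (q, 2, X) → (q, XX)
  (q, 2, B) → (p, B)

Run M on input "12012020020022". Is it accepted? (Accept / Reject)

(p, 12012020020022, #) ⊢ (q, 2012020020022, XB#) ⊢ (q, 012020020022, XXB#) ⊢ (p, 12020020022, BXXB#) ⊢ (q, 2020020022, XXB#) ⊢ (q, 020020022, XXXB#) ⊢ (p, 20020022, BXXXB#)
No transition applies at (p, 20020022, BXXXB#); input not fully consumed.

Reject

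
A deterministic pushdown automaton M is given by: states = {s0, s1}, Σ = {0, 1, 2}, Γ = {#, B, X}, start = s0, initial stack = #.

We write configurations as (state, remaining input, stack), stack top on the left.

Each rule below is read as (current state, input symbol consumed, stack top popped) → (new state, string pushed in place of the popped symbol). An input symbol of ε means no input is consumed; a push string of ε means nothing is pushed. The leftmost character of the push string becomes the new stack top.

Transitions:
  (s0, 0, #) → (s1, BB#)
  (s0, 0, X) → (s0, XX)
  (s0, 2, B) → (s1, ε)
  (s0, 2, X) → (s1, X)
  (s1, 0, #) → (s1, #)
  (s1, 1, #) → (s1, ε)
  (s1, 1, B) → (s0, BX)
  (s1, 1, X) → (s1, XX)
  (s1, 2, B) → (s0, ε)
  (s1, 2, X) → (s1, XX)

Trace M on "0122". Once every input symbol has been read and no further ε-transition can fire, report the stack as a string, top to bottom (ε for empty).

XXB#

(s0, 0122, #)
  read 0, top #: go to s1, push BB# → (s1, 122, BB#)
  read 1, top B: go to s0, push BX → (s0, 22, BXB#)
  read 2, top B: go to s1, push ε → (s1, 2, XB#)
  read 2, top X: go to s1, push XX → (s1, ε, XXB#)
All input consumed in state s1 with stack XXB#.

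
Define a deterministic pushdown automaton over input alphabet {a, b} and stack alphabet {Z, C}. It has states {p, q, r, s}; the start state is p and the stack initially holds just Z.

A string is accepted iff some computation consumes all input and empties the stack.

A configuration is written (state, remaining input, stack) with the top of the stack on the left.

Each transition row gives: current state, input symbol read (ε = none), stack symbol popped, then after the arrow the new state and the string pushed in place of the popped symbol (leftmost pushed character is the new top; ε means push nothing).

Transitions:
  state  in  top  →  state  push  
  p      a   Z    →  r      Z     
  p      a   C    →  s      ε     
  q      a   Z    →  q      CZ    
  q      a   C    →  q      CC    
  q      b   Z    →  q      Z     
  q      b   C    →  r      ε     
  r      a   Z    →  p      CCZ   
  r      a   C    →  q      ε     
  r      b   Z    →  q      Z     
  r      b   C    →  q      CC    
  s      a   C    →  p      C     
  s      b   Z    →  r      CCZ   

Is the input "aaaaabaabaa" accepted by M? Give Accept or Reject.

(p, aaaaabaabaa, Z)
  read a, top Z: go to r, push Z → (r, aaaabaabaa, Z)
  read a, top Z: go to p, push CCZ → (p, aaabaabaa, CCZ)
  read a, top C: go to s, push ε → (s, aabaabaa, CZ)
  read a, top C: go to p, push C → (p, abaabaa, CZ)
  read a, top C: go to s, push ε → (s, baabaa, Z)
  read b, top Z: go to r, push CCZ → (r, aabaa, CCZ)
  read a, top C: go to q, push ε → (q, abaa, CZ)
  read a, top C: go to q, push CC → (q, baa, CCZ)
  read b, top C: go to r, push ε → (r, aa, CZ)
  read a, top C: go to q, push ε → (q, a, Z)
  read a, top Z: go to q, push CZ → (q, ε, CZ)
All input consumed; stack is CZ, not empty, and no further ε-move applies.

Reject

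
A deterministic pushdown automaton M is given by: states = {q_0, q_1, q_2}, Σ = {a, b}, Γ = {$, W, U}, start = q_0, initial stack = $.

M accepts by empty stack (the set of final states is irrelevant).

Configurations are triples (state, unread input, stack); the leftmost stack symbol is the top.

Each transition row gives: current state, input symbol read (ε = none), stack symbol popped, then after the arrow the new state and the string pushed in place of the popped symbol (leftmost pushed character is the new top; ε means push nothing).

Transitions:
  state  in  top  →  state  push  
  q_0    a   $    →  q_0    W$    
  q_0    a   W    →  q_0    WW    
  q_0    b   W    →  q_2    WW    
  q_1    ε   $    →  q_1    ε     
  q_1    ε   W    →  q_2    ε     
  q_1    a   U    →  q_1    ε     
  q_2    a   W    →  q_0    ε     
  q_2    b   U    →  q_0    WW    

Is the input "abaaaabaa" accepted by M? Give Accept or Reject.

(q_0, abaaaabaa, $)
  read a, top $: go to q_0, push W$ → (q_0, baaaabaa, W$)
  read b, top W: go to q_2, push WW → (q_2, aaaabaa, WW$)
  read a, top W: go to q_0, push ε → (q_0, aaabaa, W$)
  read a, top W: go to q_0, push WW → (q_0, aabaa, WW$)
  read a, top W: go to q_0, push WW → (q_0, abaa, WWW$)
  read a, top W: go to q_0, push WW → (q_0, baa, WWWW$)
  read b, top W: go to q_2, push WW → (q_2, aa, WWWWW$)
  read a, top W: go to q_0, push ε → (q_0, a, WWWW$)
  read a, top W: go to q_0, push WW → (q_0, ε, WWWWW$)
All input consumed; stack is WWWWW$, not empty, and no further ε-move applies.

Reject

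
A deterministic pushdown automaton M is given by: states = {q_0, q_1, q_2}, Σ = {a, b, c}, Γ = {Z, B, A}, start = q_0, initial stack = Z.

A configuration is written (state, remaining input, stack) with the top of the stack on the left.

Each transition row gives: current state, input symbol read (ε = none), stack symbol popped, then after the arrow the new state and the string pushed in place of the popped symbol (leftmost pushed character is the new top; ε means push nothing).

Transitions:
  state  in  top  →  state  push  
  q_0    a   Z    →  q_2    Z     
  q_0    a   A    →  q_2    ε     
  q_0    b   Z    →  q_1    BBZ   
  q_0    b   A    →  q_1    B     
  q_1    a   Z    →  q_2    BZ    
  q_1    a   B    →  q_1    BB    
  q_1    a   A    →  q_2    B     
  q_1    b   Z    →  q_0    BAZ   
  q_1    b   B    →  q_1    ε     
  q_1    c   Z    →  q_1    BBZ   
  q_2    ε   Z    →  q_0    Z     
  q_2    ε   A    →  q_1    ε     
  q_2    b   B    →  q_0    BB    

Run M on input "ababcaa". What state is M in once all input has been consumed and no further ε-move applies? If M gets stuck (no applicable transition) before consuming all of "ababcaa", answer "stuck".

stuck

(q_0, ababcaa, Z) ⊢ (q_2, babcaa, Z) ⊢ (q_0, babcaa, Z) ⊢ (q_1, abcaa, BBZ) ⊢ (q_1, bcaa, BBBZ) ⊢ (q_1, caa, BBZ)
No transition for (q_1, c, top B); M blocks with input caa remaining.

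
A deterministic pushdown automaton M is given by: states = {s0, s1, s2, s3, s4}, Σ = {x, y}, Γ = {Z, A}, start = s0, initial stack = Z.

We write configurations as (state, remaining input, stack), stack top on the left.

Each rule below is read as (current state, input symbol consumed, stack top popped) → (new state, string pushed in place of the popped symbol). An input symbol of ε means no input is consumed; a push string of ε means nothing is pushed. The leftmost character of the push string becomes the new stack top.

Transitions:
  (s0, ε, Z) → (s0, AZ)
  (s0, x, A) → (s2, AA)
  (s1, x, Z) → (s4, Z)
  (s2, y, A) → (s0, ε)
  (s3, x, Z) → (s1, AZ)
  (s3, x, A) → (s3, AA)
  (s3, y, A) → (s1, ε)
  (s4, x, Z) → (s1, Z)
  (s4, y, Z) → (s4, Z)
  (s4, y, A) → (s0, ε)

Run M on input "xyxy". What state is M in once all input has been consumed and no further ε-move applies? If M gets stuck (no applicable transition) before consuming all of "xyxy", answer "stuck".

s0

(s0, xyxy, Z)
  ε-move, top Z: go to s0, push AZ → (s0, xyxy, AZ)
  read x, top A: go to s2, push AA → (s2, yxy, AAZ)
  read y, top A: go to s0, push ε → (s0, xy, AZ)
  read x, top A: go to s2, push AA → (s2, y, AAZ)
  read y, top A: go to s0, push ε → (s0, ε, AZ)
All input consumed; M is in state s0.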